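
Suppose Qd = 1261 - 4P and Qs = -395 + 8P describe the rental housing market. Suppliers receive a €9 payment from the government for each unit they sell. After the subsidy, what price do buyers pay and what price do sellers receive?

Pre-subsidy: 1261 - 4P = -395 + 8P gives P* = 138, Q* = 709.
With the subsidy, sellers receive Ps = Pb + 9 for each unit, where Pb is the price buyers pay.
Supply in terms of Pb becomes Qs = -395 + 8(Pb + 9) = -323 + 8Pb. Setting this equal to demand: 1261 - 4Pb = -323 + 8Pb, so Pb = 132.
Sellers receive Ps = 132 + 9 = 141; Q' = 1261 − 4·132 = 733.

Buyers pay €132; sellers receive €141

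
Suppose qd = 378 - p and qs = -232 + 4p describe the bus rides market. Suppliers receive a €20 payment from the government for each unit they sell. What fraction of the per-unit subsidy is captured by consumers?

Pre-subsidy: 378 - p = -232 + 4p gives p* = 122, q* = 256.
With the subsidy, sellers receive ps = pb + 20 for each unit, where pb is the price buyers pay.
Supply in terms of pb becomes qs = -232 + 4(pb + 20) = -152 + 4pb. Setting this equal to demand: 378 - pb = -152 + 4pb, so pb = 106.
Sellers receive ps = 106 + 20 = 126; q' = 378 − 1·106 = 272.
Buyers' price falls by p* − pb = 122 − 106 = 16; sellers' price rises by ps − p* = 126 − 122 = 4.
So consumers capture 16/20 = 0.8 of each unit of subsidy.

Consumer share = 0.8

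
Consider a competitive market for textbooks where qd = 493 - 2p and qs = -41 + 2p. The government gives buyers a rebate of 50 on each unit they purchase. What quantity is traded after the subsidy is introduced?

Pre-subsidy: 493 - 2p = -41 + 2p gives p* = 133.5, q* = 226.
With the rebate, buyers effectively pay pb = ps − 50, where ps is the price sellers receive.
Demand in terms of ps becomes qd = 493 − 2(ps − 50) = 593 - 2ps. Setting this equal to supply: 593 - 2ps = -41 + 2ps, so ps = 158.5.
Buyers pay pb = 158.5 − 50 = 108.5; q' = -41 + 2·158.5 = 276.

q' = 276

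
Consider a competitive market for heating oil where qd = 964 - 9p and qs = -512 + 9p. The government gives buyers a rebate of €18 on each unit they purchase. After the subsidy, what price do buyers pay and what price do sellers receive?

Pre-subsidy: 964 - 9p = -512 + 9p gives p* = 82, q* = 226.
With the rebate, buyers effectively pay pb = ps − 18, where ps is the price sellers receive.
Demand in terms of ps becomes qd = 964 − 9(ps − 18) = 1126 - 9ps. Setting this equal to supply: 1126 - 9ps = -512 + 9ps, so ps = 91.
Buyers pay pb = 91 − 18 = 73; q' = -512 + 9·91 = 307.

Buyers pay €73; sellers receive €91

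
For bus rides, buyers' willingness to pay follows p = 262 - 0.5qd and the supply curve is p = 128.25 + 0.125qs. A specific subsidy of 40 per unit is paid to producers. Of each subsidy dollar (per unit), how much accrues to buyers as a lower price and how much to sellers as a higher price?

Buyers gain 32 per unit; sellers gain 8 per unit

Pre-subsidy: 262 - 0.5q = 128.25 + 0.125q gives q* = 214 and p* = 155.
With the subsidy, sellers receive ps = pb + 40 for each unit, where pb is the price buyers pay.
On the curves, pb = 262 - 0.5q and ps = 128.25 + 0.125q; the wedge ps − pb = 40 gives 128.25 + 0.125q − (262 - 0.5q) = 40, so q' = 278.
Then pb = 262 − 0.5·278 = 123 and ps = 128.25 + 0.125·278 = 163.
Buyers' price falls by p* − pb = 155 − 123 = 32; sellers' price rises by ps − p* = 163 − 155 = 8.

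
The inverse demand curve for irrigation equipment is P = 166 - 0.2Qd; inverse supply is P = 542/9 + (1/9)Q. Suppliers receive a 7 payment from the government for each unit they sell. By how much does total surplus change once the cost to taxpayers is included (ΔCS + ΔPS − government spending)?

Net change in total surplus = -78.75

Pre-subsidy: 166 - 0.2Q = 542/9 + (1/9)Q gives Q* = 340 and P* = 98.
With the subsidy, sellers receive Ps = Pb + 7 for each unit, where Pb is the price buyers pay.
On the curves, Pb = 166 - 0.2Q and Ps = 542/9 + (1/9)Q; the wedge Ps − Pb = 7 gives 542/9 + (1/9)Q − (166 - 0.2Q) = 7, so Q' = 362.5.
Then Pb = 166 − 0.2·362.5 = 93.5 and Ps = 542/9 + (1/9)·362.5 = 100.5.
ΔCS = ½(340 + 362.5)(98 − 93.5) = 1580.625; ΔPS = ½(340 + 362.5)(100.5 − 98) = 878.125.
Government spending = 7 × 362.5 = 2537.5.
Net change = 1580.625 + 878.125 − 2537.5 = -78.75. The loss equals the DWL triangle ½·7·22.5.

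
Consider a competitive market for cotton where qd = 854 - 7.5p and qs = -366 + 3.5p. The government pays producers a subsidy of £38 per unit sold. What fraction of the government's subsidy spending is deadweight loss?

DWL / government spending = 1995/4966

Pre-subsidy: 854 - 7.5p = -366 + 3.5p gives p* = 1220/11, q* = 244/11.
With the subsidy, sellers receive ps = pb + 38 for each unit, where pb is the price buyers pay.
Supply in terms of pb becomes qs = -366 + 3.5(pb + 38) = -233 + 3.5pb. Setting this equal to demand: 854 - 7.5pb = -233 + 3.5pb, so pb = 1087/11.
Sellers receive ps = 1087/11 + 38 = 1505/11; q' = 854 − 7.5·(1087/11) = 2483/22.
ΔCS = ½(244/11 + 2483/22)(1220/11 − 1087/11) = 395143/484; ΔPS = ½(244/11 + 2483/22)(1505/11 − 1220/11) = 846735/484.
Government spending = 38 × 2483/22 = 47177/11.
DWL = ½ × 38 × (2483/22 − 244/11) = 37905/22; fraction = (37905/22) / (47177/11) = 1995/4966.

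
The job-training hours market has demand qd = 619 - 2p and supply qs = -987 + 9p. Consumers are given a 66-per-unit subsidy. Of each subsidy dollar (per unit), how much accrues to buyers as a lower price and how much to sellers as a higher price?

Buyers gain 54 per unit; sellers gain 12 per unit

Pre-subsidy: 619 - 2p = -987 + 9p gives p* = 146, q* = 327.
With the rebate, buyers effectively pay pb = ps − 66, where ps is the price sellers receive.
Demand in terms of ps becomes qd = 619 − 2(ps − 66) = 751 - 2ps. Setting this equal to supply: 751 - 2ps = -987 + 9ps, so ps = 158.
Buyers pay pb = 158 − 66 = 92; q' = -987 + 9·158 = 435.
Buyers' price falls by p* − pb = 146 − 92 = 54; sellers' price rises by ps − p* = 158 − 146 = 12.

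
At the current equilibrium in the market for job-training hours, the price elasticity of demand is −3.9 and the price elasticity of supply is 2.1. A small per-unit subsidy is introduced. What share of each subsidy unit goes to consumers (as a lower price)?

For a small subsidy around the equilibrium, the benefit split depends on the relative slopes, which at a point are proportional to the elasticities.
Buyer share = εs/(εs + |εd|) = 2.1/(2.1 + 3.9) = 0.35; seller share = |εd|/(εs + |εd|) = 0.65.

Consumer share = 0.35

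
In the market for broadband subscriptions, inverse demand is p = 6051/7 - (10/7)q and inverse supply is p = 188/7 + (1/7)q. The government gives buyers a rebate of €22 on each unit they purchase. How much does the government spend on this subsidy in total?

Pre-subsidy: 6051/7 - (10/7)q = 188/7 + (1/7)q gives q* = 533 and p* = 103.
With the rebate, buyers effectively pay pb = ps − 22, where ps is the price sellers receive.
On the curves, pb = 6051/7 - (10/7)q and ps = 188/7 + (1/7)q; the wedge ps − pb = 22 gives 188/7 + (1/7)q − (6051/7 - (10/7)q) = 22, so q' = 547.
Then pb = 6051/7 − (10/7)·547 = 83 and ps = 188/7 + (1/7)·547 = 105.
Government outlay = subsidy × quantity = 22 × 547 = 12034.

Government cost = €12034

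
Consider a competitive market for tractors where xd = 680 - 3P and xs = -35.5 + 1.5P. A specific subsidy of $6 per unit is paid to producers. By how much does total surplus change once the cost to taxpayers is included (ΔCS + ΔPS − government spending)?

Net change in total surplus = -$18

Pre-subsidy: 680 - 3P = -35.5 + 1.5P gives P* = 159, x* = 203.
With the subsidy, sellers receive Ps = Pb + 6 for each unit, where Pb is the price buyers pay.
Supply in terms of Pb becomes xs = -35.5 + 1.5(Pb + 6) = -26.5 + 1.5Pb. Setting this equal to demand: 680 - 3Pb = -26.5 + 1.5Pb, so Pb = 157.
Sellers receive Ps = 157 + 6 = 163; x' = 680 − 3·157 = 209.
ΔCS = ½(203 + 209)(159 − 157) = 412; ΔPS = ½(203 + 209)(163 − 159) = 824.
Government spending = 6 × 209 = 1254.
Net change = 412 + 824 − 1254 = -18. The loss equals the DWL triangle ½·6·6.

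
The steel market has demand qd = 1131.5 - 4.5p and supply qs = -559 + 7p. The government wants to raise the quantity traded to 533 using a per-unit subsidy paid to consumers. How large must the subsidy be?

Required subsidy s = 23 per unit

At q = 533, invert demand for the buyer price: pb = (1131.5 − 533)/4.5 = 133; invert supply for the seller price: ps = (533 − (-559))/7 = 156.
The subsidy must fill the gap: s = ps − pb = 156 − 133 = 23.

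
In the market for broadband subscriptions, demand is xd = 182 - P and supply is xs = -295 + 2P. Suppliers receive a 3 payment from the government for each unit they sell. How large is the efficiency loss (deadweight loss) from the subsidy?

Pre-subsidy: 182 - P = -295 + 2P gives P* = 159, x* = 23.
With the subsidy, sellers receive Ps = Pb + 3 for each unit, where Pb is the price buyers pay.
Supply in terms of Pb becomes xs = -295 + 2(Pb + 3) = -289 + 2Pb. Setting this equal to demand: 182 - Pb = -289 + 2Pb, so Pb = 157.
Sellers receive Ps = 157 + 3 = 160; x' = 182 − 1·157 = 25.
The subsidy expands output by 25 − 23 = 2 past the efficient level; on those units the gap between marginal cost and willingness to pay runs from 0 up to 3.
DWL = ½ × 3 × 2 = 3.

Deadweight loss = 3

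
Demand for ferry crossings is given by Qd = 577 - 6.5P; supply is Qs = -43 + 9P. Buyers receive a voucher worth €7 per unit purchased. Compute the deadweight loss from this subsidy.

Pre-subsidy: 577 - 6.5P = -43 + 9P gives P* = 40, Q* = 317.
With the rebate, buyers effectively pay Pb = Ps − 7, where Ps is the price sellers receive.
Demand in terms of Ps becomes Qd = 577 − 6.5(Ps − 7) = 622.5 - 6.5Ps. Setting this equal to supply: 622.5 - 6.5Ps = -43 + 9Ps, so Ps = 1331/31.
Buyers pay Pb = 1331/31 − 7 = 1114/31; Q' = -43 + 9·(1331/31) = 10646/31.
The subsidy expands output by 10646/31 − 317 = 819/31 past the efficient level; on those units the gap between marginal cost and willingness to pay runs from 0 up to 7.
DWL = ½ × 7 × 819/31 = 5733/62.

Deadweight loss = 5733/62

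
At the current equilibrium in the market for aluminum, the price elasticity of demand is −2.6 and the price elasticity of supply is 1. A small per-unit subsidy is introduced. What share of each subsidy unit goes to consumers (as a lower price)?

For a small subsidy around the equilibrium, the benefit split depends on the relative slopes, which at a point are proportional to the elasticities.
Buyer share = εs/(εs + |εd|) = 1/(1 + 2.6) = 5/18; seller share = |εd|/(εs + |εd|) = 13/18.

Consumer share = 5/18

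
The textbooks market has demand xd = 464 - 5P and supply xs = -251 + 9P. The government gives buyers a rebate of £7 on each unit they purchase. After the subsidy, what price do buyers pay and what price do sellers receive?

Buyers pay 326/7; sellers receive 375/7

Pre-subsidy: 464 - 5P = -251 + 9P gives P* = 715/14, x* = 2921/14.
With the rebate, buyers effectively pay Pb = Ps − 7, where Ps is the price sellers receive.
Demand in terms of Ps becomes xd = 464 − 5(Ps − 7) = 499 - 5Ps. Setting this equal to supply: 499 - 5Ps = -251 + 9Ps, so Ps = 375/7.
Buyers pay Pb = 375/7 − 7 = 326/7; x' = -251 + 9·(375/7) = 1618/7.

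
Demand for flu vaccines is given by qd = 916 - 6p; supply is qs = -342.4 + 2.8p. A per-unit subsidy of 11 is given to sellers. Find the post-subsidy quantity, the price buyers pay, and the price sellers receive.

Pre-subsidy: 916 - 6p = -342.4 + 2.8p gives p* = 143, q* = 58.
With the subsidy, sellers receive ps = pb + 11 for each unit, where pb is the price buyers pay.
Supply in terms of pb becomes qs = -342.4 + 2.8(pb + 11) = -311.6 + 2.8pb. Setting this equal to demand: 916 - 6pb = -311.6 + 2.8pb, so pb = 139.5.
Sellers receive ps = 139.5 + 11 = 150.5; q' = 916 − 6·139.5 = 79.

q' = 79; buyers pay 139.5; sellers receive 150.5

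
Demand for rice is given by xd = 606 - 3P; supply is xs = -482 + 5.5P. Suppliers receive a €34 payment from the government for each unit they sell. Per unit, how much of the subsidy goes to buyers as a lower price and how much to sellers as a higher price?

Buyers gain €22 per unit; sellers gain €12 per unit

Pre-subsidy: 606 - 3P = -482 + 5.5P gives P* = 128, x* = 222.
With the subsidy, sellers receive Ps = Pb + 34 for each unit, where Pb is the price buyers pay.
Supply in terms of Pb becomes xs = -482 + 5.5(Pb + 34) = -295 + 5.5Pb. Setting this equal to demand: 606 - 3Pb = -295 + 5.5Pb, so Pb = 106.
Sellers receive Ps = 106 + 34 = 140; x' = 606 − 3·106 = 288.
Buyers' price falls by P* − Pb = 128 − 106 = 22; sellers' price rises by Ps − P* = 140 − 128 = 12.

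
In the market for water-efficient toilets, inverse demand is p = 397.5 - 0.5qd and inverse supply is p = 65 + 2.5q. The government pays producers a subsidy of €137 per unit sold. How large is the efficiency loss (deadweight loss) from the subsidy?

Deadweight loss = 18769/6

Pre-subsidy: 397.5 - 0.5q = 65 + 2.5q gives q* = 665/6 and p* = 4105/12.
With the subsidy, sellers receive ps = pb + 137 for each unit, where pb is the price buyers pay.
On the curves, pb = 397.5 - 0.5q and ps = 65 + 2.5q; the wedge ps − pb = 137 gives 65 + 2.5q − (397.5 - 0.5q) = 137, so q' = 156.5.
Then pb = 397.5 − 0.5·156.5 = 319.25 and ps = 65 + 2.5·156.5 = 456.25.
The subsidy expands output by 156.5 − 665/6 = 137/3 past the efficient level; on those units the gap between marginal cost and willingness to pay runs from 0 up to 137.
DWL = ½ × 137 × 137/3 = 18769/6.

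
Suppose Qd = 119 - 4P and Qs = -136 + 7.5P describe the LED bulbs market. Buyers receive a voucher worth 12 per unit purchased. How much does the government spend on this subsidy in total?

Pre-subsidy: 119 - 4P = -136 + 7.5P gives P* = 510/23, Q* = 697/23.
With the rebate, buyers effectively pay Pb = Ps − 12, where Ps is the price sellers receive.
Demand in terms of Ps becomes Qd = 119 − 4(Ps − 12) = 167 - 4Ps. Setting this equal to supply: 167 - 4Ps = -136 + 7.5Ps, so Ps = 606/23.
Buyers pay Pb = 606/23 − 12 = 330/23; Q' = -136 + 7.5·(606/23) = 1417/23.
Government outlay = subsidy × quantity = 12 × 1417/23 = 17004/23.

Government cost = 17004/23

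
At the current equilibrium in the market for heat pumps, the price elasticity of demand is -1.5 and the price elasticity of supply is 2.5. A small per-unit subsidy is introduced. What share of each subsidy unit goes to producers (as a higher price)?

For a small subsidy around the equilibrium, the benefit split depends on the relative slopes, which at a point are proportional to the elasticities.
Buyer share = εs/(εs + |εd|) = 2.5/(2.5 + 1.5) = 0.625; seller share = |εd|/(εs + |εd|) = 0.375.
So producers capture 0.375 of the subsidy.

Producer share = 0.375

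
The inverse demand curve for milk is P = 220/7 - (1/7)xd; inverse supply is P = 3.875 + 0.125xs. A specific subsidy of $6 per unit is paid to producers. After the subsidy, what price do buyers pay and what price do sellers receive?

Pre-subsidy: 220/7 - (1/7)x = 3.875 + 0.125x gives x* = 1543/15 and P* = 251/15.
With the subsidy, sellers receive Ps = Pb + 6 for each unit, where Pb is the price buyers pay.
On the curves, Pb = 220/7 - (1/7)x and Ps = 3.875 + 0.125x; the wedge Ps − Pb = 6 gives 3.875 + 0.125x − (220/7 - (1/7)x) = 6, so x' = 1879/15.
Then Pb = 220/7 − (1/7)·(1879/15) = 203/15 and Ps = 3.875 + 0.125·(1879/15) = 293/15.

Buyers pay 203/15; sellers receive 293/15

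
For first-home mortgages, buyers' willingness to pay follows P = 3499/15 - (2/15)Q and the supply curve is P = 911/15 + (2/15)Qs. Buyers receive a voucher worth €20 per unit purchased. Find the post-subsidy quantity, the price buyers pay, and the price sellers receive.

Q' = 722; buyers pay €137; sellers receive €157

Pre-subsidy: 3499/15 - (2/15)Q = 911/15 + (2/15)Q gives Q* = 647 and P* = 147.
With the rebate, buyers effectively pay Pb = Ps − 20, where Ps is the price sellers receive.
On the curves, Pb = 3499/15 - (2/15)Q and Ps = 911/15 + (2/15)Q; the wedge Ps − Pb = 20 gives 911/15 + (2/15)Q − (3499/15 - (2/15)Q) = 20, so Q' = 722.
Then Pb = 3499/15 − (2/15)·722 = 137 and Ps = 911/15 + (2/15)·722 = 157.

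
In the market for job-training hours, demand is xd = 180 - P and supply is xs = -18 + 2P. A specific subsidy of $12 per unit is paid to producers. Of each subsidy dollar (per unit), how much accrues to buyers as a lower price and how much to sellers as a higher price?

Pre-subsidy: 180 - P = -18 + 2P gives P* = 66, x* = 114.
With the subsidy, sellers receive Ps = Pb + 12 for each unit, where Pb is the price buyers pay.
Supply in terms of Pb becomes xs = -18 + 2(Pb + 12) = 6 + 2Pb. Setting this equal to demand: 180 - Pb = 6 + 2Pb, so Pb = 58.
Sellers receive Ps = 58 + 12 = 70; x' = 180 − 1·58 = 122.
Buyers' price falls by P* − Pb = 66 − 58 = 8; sellers' price rises by Ps − P* = 70 − 66 = 4.

Buyers gain $8 per unit; sellers gain $4 per unit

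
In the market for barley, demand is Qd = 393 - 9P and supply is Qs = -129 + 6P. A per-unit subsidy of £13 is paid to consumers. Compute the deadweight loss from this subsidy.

Deadweight loss = £304.2

Pre-subsidy: 393 - 9P = -129 + 6P gives P* = 34.8, Q* = 79.8.
With the rebate, buyers effectively pay Pb = Ps − 13, where Ps is the price sellers receive.
Demand in terms of Ps becomes Qd = 393 − 9(Ps − 13) = 510 - 9Ps. Setting this equal to supply: 510 - 9Ps = -129 + 6Ps, so Ps = 42.6.
Buyers pay Pb = 42.6 − 13 = 29.6; Q' = -129 + 6·42.6 = 126.6.
The subsidy expands output by 126.6 − 79.8 = 46.8 past the efficient level; on those units the gap between marginal cost and willingness to pay runs from 0 up to 13.
DWL = ½ × 13 × 46.8 = 304.2.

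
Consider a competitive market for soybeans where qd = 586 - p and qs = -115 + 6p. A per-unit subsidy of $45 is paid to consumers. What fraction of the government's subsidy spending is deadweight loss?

Pre-subsidy: 586 - p = -115 + 6p gives p* = 701/7, q* = 3401/7.
With the rebate, buyers effectively pay pb = ps − 45, where ps is the price sellers receive.
Demand in terms of ps becomes qd = 586 − 1(ps − 45) = 631 - ps. Setting this equal to supply: 631 - ps = -115 + 6ps, so ps = 746/7.
Buyers pay pb = 746/7 − 45 = 431/7; q' = -115 + 6·(746/7) = 3671/7.
ΔCS = ½(3401/7 + 3671/7)(701/7 − 431/7) = 954720/49; ΔPS = ½(3401/7 + 3671/7)(746/7 − 701/7) = 159120/49.
Government spending = 45 × 3671/7 = 165195/7.
DWL = ½ × 45 × (3671/7 − 3401/7) = 6075/7; fraction = (6075/7) / (165195/7) = 135/3671.

DWL / government spending = 135/3671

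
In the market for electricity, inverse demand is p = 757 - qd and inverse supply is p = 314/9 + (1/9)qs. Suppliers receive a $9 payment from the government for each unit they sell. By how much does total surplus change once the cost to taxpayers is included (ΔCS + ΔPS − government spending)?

Net change in total surplus = -$36.45

Pre-subsidy: 757 - q = 314/9 + (1/9)q gives q* = 649.9 and p* = 107.1.
With the subsidy, sellers receive ps = pb + 9 for each unit, where pb is the price buyers pay.
On the curves, pb = 757 - q and ps = 314/9 + (1/9)q; the wedge ps − pb = 9 gives 314/9 + (1/9)q − (757 - q) = 9, so q' = 658.
Then pb = 757 − 1·658 = 99 and ps = 314/9 + (1/9)·658 = 108.
ΔCS = ½(649.9 + 658)(107.1 − 99) = 5296.995; ΔPS = ½(649.9 + 658)(108 − 107.1) = 588.555.
Government spending = 9 × 658 = 5922.
Net change = 5296.995 + 588.555 − 5922 = -36.45. The loss equals the DWL triangle ½·9·8.1.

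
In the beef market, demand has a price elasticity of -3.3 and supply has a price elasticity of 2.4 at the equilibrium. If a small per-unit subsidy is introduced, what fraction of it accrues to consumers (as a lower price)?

Consumer share = 8/19

For a small subsidy around the equilibrium, the benefit split depends on the relative slopes, which at a point are proportional to the elasticities.
Buyer share = εs/(εs + |εd|) = 2.4/(2.4 + 3.3) = 8/19; seller share = |εd|/(εs + |εd|) = 11/19.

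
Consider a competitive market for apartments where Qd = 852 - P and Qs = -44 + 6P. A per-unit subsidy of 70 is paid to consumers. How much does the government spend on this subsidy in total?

Pre-subsidy: 852 - P = -44 + 6P gives P* = 128, Q* = 724.
With the rebate, buyers effectively pay Pb = Ps − 70, where Ps is the price sellers receive.
Demand in terms of Ps becomes Qd = 852 − 1(Ps − 70) = 922 - Ps. Setting this equal to supply: 922 - Ps = -44 + 6Ps, so Ps = 138.
Buyers pay Pb = 138 − 70 = 68; Q' = -44 + 6·138 = 784.
Government outlay = subsidy × quantity = 70 × 784 = 54880.

Government cost = 54880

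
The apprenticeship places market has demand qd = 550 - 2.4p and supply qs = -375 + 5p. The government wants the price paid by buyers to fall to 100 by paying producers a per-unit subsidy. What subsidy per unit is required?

At a buyer price of 100, quantity demanded is 550 − 2.4·100 = 310.
Sellers supply 310 only when they receive ps with -375 + 5·ps = 310, i.e. ps = 137.
s = ps − pb = 137 − 100 = 37.

Required subsidy s = 37 per unit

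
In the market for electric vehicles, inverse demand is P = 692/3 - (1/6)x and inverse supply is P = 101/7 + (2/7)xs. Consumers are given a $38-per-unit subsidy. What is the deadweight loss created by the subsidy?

Pre-subsidy: 692/3 - (1/6)x = 101/7 + (2/7)x gives x* = 478 and P* = 151.
With the rebate, buyers effectively pay Pb = Ps − 38, where Ps is the price sellers receive.
On the curves, Pb = 692/3 - (1/6)x and Ps = 101/7 + (2/7)x; the wedge Ps − Pb = 38 gives 101/7 + (2/7)x − (692/3 - (1/6)x) = 38, so x' = 562.
Then Pb = 692/3 − (1/6)·562 = 137 and Ps = 101/7 + (2/7)·562 = 175.
The subsidy expands output by 562 − 478 = 84 past the efficient level; on those units the gap between marginal cost and willingness to pay runs from 0 up to 38.
DWL = ½ × 38 × 84 = 1596.

Deadweight loss = $1596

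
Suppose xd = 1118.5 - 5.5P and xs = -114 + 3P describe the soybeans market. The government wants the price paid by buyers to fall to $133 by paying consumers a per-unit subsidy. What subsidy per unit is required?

Required subsidy s = $34 per unit

At a buyer price of 133, quantity demanded is 1118.5 − 5.5·133 = 387.
Sellers supply 387 only when they receive Ps with -114 + 3·Ps = 387, i.e. Ps = 167.
s = Ps − Pb = 167 − 133 = 34.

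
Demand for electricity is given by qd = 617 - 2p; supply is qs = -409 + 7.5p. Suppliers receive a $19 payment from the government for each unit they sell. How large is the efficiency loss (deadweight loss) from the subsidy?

Deadweight loss = $285

Pre-subsidy: 617 - 2p = -409 + 7.5p gives p* = 108, q* = 401.
With the subsidy, sellers receive ps = pb + 19 for each unit, where pb is the price buyers pay.
Supply in terms of pb becomes qs = -409 + 7.5(pb + 19) = -266.5 + 7.5pb. Setting this equal to demand: 617 - 2pb = -266.5 + 7.5pb, so pb = 93.
Sellers receive ps = 93 + 19 = 112; q' = 617 − 2·93 = 431.
The subsidy expands output by 431 − 401 = 30 past the efficient level; on those units the gap between marginal cost and willingness to pay runs from 0 up to 19.
DWL = ½ × 19 × 30 = 285.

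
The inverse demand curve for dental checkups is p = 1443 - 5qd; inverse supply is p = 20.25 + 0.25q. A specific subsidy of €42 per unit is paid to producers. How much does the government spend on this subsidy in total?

Government cost = €11718

Pre-subsidy: 1443 - 5q = 20.25 + 0.25q gives q* = 271 and p* = 88.
With the subsidy, sellers receive ps = pb + 42 for each unit, where pb is the price buyers pay.
On the curves, pb = 1443 - 5q and ps = 20.25 + 0.25q; the wedge ps − pb = 42 gives 20.25 + 0.25q − (1443 - 5q) = 42, so q' = 279.
Then pb = 1443 − 5·279 = 48 and ps = 20.25 + 0.25·279 = 90.
Government outlay = subsidy × quantity = 42 × 279 = 11718.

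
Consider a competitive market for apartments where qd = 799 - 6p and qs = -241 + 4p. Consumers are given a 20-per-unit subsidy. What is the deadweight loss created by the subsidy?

Deadweight loss = 480

Pre-subsidy: 799 - 6p = -241 + 4p gives p* = 104, q* = 175.
With the rebate, buyers effectively pay pb = ps − 20, where ps is the price sellers receive.
Demand in terms of ps becomes qd = 799 − 6(ps − 20) = 919 - 6ps. Setting this equal to supply: 919 - 6ps = -241 + 4ps, so ps = 116.
Buyers pay pb = 116 − 20 = 96; q' = -241 + 4·116 = 223.
The subsidy expands output by 223 − 175 = 48 past the efficient level; on those units the gap between marginal cost and willingness to pay runs from 0 up to 20.
DWL = ½ × 20 × 48 = 480.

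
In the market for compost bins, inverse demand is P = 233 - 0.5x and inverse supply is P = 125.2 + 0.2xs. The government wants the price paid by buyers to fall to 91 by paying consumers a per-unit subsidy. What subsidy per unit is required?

At a buyer price of 91, quantity demanded is 466 − 2·91 = 284.
Sellers supply 284 only when they receive Ps = 125.2 + 0.2·284 = 182.
s = Ps − Pb = 182 − 91 = 91.

Required subsidy s = 91 per unit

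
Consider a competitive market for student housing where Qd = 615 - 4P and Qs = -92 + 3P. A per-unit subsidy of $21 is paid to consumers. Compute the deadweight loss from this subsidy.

Pre-subsidy: 615 - 4P = -92 + 3P gives P* = 101, Q* = 211.
With the rebate, buyers effectively pay Pb = Ps − 21, where Ps is the price sellers receive.
Demand in terms of Ps becomes Qd = 615 − 4(Ps − 21) = 699 - 4Ps. Setting this equal to supply: 699 - 4Ps = -92 + 3Ps, so Ps = 113.
Buyers pay Pb = 113 − 21 = 92; Q' = -92 + 3·113 = 247.
The subsidy expands output by 247 − 211 = 36 past the efficient level; on those units the gap between marginal cost and willingness to pay runs from 0 up to 21.
DWL = ½ × 21 × 36 = 378.

Deadweight loss = $378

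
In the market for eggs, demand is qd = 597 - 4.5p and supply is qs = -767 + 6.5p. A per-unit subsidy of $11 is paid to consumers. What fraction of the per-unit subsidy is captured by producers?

Producer share = 9/22

Pre-subsidy: 597 - 4.5p = -767 + 6.5p gives p* = 124, q* = 39.
With the rebate, buyers effectively pay pb = ps − 11, where ps is the price sellers receive.
Demand in terms of ps becomes qd = 597 − 4.5(ps − 11) = 646.5 - 4.5ps. Setting this equal to supply: 646.5 - 4.5ps = -767 + 6.5ps, so ps = 128.5.
Buyers pay pb = 128.5 − 11 = 117.5; q' = -767 + 6.5·128.5 = 68.25.
Buyers' price falls by p* − pb = 124 − 117.5 = 6.5; sellers' price rises by ps − p* = 128.5 − 124 = 4.5.
So producers capture 4.5/11 = 9/22 of each unit of subsidy.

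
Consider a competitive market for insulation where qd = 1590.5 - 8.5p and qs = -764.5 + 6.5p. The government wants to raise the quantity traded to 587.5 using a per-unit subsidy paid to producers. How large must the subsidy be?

Required subsidy s = 90 per unit

At q = 587.5, invert demand for the buyer price: pb = (1590.5 − 587.5)/8.5 = 118; invert supply for the seller price: ps = (587.5 − (-764.5))/6.5 = 208.
The subsidy must fill the gap: s = ps − pb = 208 − 118 = 90.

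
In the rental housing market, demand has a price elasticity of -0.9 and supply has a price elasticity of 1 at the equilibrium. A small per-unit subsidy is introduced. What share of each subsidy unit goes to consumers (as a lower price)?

For a small subsidy around the equilibrium, the benefit split depends on the relative slopes, which at a point are proportional to the elasticities.
Buyer share = εs/(εs + |εd|) = 1/(1 + 0.9) = 10/19; seller share = |εd|/(εs + |εd|) = 9/19.

Consumer share = 10/19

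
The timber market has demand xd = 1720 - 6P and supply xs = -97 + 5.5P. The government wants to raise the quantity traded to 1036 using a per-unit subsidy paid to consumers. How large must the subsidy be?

At x = 1036, invert demand for the buyer price: Pb = (1720 − 1036)/6 = 114; invert supply for the seller price: Ps = (1036 − (-97))/5.5 = 206.
The subsidy must fill the gap: s = Ps − Pb = 206 − 114 = 92.

Required subsidy s = 92 per unit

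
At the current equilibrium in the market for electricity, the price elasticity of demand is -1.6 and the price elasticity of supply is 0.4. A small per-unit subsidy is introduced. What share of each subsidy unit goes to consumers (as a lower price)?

Consumer share = 0.2

For a small subsidy around the equilibrium, the benefit split depends on the relative slopes, which at a point are proportional to the elasticities.
Buyer share = εs/(εs + |εd|) = 0.4/(0.4 + 1.6) = 0.2; seller share = |εd|/(εs + |εd|) = 0.8.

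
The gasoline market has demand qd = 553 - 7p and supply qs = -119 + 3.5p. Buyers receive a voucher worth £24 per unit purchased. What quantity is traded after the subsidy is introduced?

q' = 161

Pre-subsidy: 553 - 7p = -119 + 3.5p gives p* = 64, q* = 105.
With the rebate, buyers effectively pay pb = ps − 24, where ps is the price sellers receive.
Demand in terms of ps becomes qd = 553 − 7(ps − 24) = 721 - 7ps. Setting this equal to supply: 721 - 7ps = -119 + 3.5ps, so ps = 80.
Buyers pay pb = 80 − 24 = 56; q' = -119 + 3.5·80 = 161.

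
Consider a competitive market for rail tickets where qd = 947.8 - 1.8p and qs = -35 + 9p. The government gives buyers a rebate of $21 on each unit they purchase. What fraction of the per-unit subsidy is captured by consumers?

Consumer share = 5/6

Pre-subsidy: 947.8 - 1.8p = -35 + 9p gives p* = 91, q* = 784.
With the rebate, buyers effectively pay pb = ps − 21, where ps is the price sellers receive.
Demand in terms of ps becomes qd = 947.8 − 1.8(ps − 21) = 985.6 - 1.8ps. Setting this equal to supply: 985.6 - 1.8ps = -35 + 9ps, so ps = 94.5.
Buyers pay pb = 94.5 − 21 = 73.5; q' = -35 + 9·94.5 = 815.5.
Buyers' price falls by p* − pb = 91 − 73.5 = 17.5; sellers' price rises by ps − p* = 94.5 − 91 = 3.5.
So consumers capture 17.5/21 = 5/6 of each unit of subsidy.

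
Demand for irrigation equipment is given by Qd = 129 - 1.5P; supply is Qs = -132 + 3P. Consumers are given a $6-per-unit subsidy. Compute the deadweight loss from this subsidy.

Pre-subsidy: 129 - 1.5P = -132 + 3P gives P* = 58, Q* = 42.
With the rebate, buyers effectively pay Pb = Ps − 6, where Ps is the price sellers receive.
Demand in terms of Ps becomes Qd = 129 − 1.5(Ps − 6) = 138 - 1.5Ps. Setting this equal to supply: 138 - 1.5Ps = -132 + 3Ps, so Ps = 60.
Buyers pay Pb = 60 − 6 = 54; Q' = -132 + 3·60 = 48.
The subsidy expands output by 48 − 42 = 6 past the efficient level; on those units the gap between marginal cost and willingness to pay runs from 0 up to 6.
DWL = ½ × 6 × 6 = 18.

Deadweight loss = $18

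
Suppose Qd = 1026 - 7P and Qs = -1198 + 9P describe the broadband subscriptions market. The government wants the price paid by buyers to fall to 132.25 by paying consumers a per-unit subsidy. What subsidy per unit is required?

Required subsidy s = 12 per unit

At a buyer price of 132.25, quantity demanded is 1026 − 7·132.25 = 100.25.
Sellers supply 100.25 only when they receive Ps with -1198 + 9·Ps = 100.25, i.e. Ps = 144.25.
s = Ps − Pb = 144.25 − 132.25 = 12.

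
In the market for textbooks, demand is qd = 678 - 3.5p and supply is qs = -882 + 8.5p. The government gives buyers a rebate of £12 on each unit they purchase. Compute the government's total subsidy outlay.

Government cost = £3033

Pre-subsidy: 678 - 3.5p = -882 + 8.5p gives p* = 130, q* = 223.
With the rebate, buyers effectively pay pb = ps − 12, where ps is the price sellers receive.
Demand in terms of ps becomes qd = 678 − 3.5(ps − 12) = 720 - 3.5ps. Setting this equal to supply: 720 - 3.5ps = -882 + 8.5ps, so ps = 133.5.
Buyers pay pb = 133.5 − 12 = 121.5; q' = -882 + 8.5·133.5 = 252.75.
Government outlay = subsidy × quantity = 12 × 252.75 = 3033.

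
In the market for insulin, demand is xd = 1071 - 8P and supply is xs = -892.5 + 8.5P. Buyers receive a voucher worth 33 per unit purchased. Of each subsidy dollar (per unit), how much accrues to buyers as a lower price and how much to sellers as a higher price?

Pre-subsidy: 1071 - 8P = -892.5 + 8.5P gives P* = 119, x* = 119.
With the rebate, buyers effectively pay Pb = Ps − 33, where Ps is the price sellers receive.
Demand in terms of Ps becomes xd = 1071 − 8(Ps − 33) = 1335 - 8Ps. Setting this equal to supply: 1335 - 8Ps = -892.5 + 8.5Ps, so Ps = 135.
Buyers pay Pb = 135 − 33 = 102; x' = -892.5 + 8.5·135 = 255.
Buyers' price falls by P* − Pb = 119 − 102 = 17; sellers' price rises by Ps − P* = 135 − 119 = 16.

Buyers gain 17 per unit; sellers gain 16 per unit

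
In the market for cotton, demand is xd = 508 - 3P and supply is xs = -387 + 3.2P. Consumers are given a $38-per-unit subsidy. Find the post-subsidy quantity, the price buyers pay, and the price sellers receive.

Pre-subsidy: 508 - 3P = -387 + 3.2P gives P* = 4475/31, x* = 2323/31.
With the rebate, buyers effectively pay Pb = Ps − 38, where Ps is the price sellers receive.
Demand in terms of Ps becomes xd = 508 − 3(Ps − 38) = 622 - 3Ps. Setting this equal to supply: 622 - 3Ps = -387 + 3.2Ps, so Ps = 5045/31.
Buyers pay Pb = 5045/31 − 38 = 3867/31; x' = -387 + 3.2·(5045/31) = 4147/31.

x' = 4147/31; buyers pay 3867/31; sellers receive 5045/31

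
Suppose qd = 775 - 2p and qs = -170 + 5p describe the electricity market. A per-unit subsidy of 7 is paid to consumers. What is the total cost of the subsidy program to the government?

Pre-subsidy: 775 - 2p = -170 + 5p gives p* = 135, q* = 505.
With the rebate, buyers effectively pay pb = ps − 7, where ps is the price sellers receive.
Demand in terms of ps becomes qd = 775 − 2(ps − 7) = 789 - 2ps. Setting this equal to supply: 789 - 2ps = -170 + 5ps, so ps = 137.
Buyers pay pb = 137 − 7 = 130; q' = -170 + 5·137 = 515.
Government outlay = subsidy × quantity = 7 × 515 = 3605.

Government cost = 3605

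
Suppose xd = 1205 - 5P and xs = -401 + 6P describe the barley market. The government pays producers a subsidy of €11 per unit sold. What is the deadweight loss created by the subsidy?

Deadweight loss = €165

Pre-subsidy: 1205 - 5P = -401 + 6P gives P* = 146, x* = 475.
With the subsidy, sellers receive Ps = Pb + 11 for each unit, where Pb is the price buyers pay.
Supply in terms of Pb becomes xs = -401 + 6(Pb + 11) = -335 + 6Pb. Setting this equal to demand: 1205 - 5Pb = -335 + 6Pb, so Pb = 140.
Sellers receive Ps = 140 + 11 = 151; x' = 1205 − 5·140 = 505.
The subsidy expands output by 505 − 475 = 30 past the efficient level; on those units the gap between marginal cost and willingness to pay runs from 0 up to 11.
DWL = ½ × 11 × 30 = 165.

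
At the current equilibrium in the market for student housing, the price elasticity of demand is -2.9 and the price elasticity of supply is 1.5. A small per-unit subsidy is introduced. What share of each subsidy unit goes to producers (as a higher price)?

Producer share = 29/44

For a small subsidy around the equilibrium, the benefit split depends on the relative slopes, which at a point are proportional to the elasticities.
Buyer share = εs/(εs + |εd|) = 1.5/(1.5 + 2.9) = 15/44; seller share = |εd|/(εs + |εd|) = 29/44.
So producers capture 29/44 of the subsidy.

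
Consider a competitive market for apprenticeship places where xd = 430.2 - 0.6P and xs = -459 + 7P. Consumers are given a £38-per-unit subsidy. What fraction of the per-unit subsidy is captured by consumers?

Pre-subsidy: 430.2 - 0.6P = -459 + 7P gives P* = 117, x* = 360.
With the rebate, buyers effectively pay Pb = Ps − 38, where Ps is the price sellers receive.
Demand in terms of Ps becomes xd = 430.2 − 0.6(Ps − 38) = 453 - 0.6Ps. Setting this equal to supply: 453 - 0.6Ps = -459 + 7Ps, so Ps = 120.
Buyers pay Pb = 120 − 38 = 82; x' = -459 + 7·120 = 381.
Buyers' price falls by P* − Pb = 117 − 82 = 35; sellers' price rises by Ps − P* = 120 − 117 = 3.
So consumers capture 35/38 = 35/38 of each unit of subsidy.

Consumer share = 35/38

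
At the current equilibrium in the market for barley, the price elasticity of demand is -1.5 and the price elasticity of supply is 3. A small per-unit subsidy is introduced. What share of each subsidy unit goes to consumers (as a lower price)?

Consumer share = 2/3

For a small subsidy around the equilibrium, the benefit split depends on the relative slopes, which at a point are proportional to the elasticities.
Buyer share = εs/(εs + |εd|) = 3/(3 + 1.5) = 2/3; seller share = |εd|/(εs + |εd|) = 1/3.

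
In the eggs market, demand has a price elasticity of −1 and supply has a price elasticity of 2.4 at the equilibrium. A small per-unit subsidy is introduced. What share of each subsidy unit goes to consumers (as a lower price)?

For a small subsidy around the equilibrium, the benefit split depends on the relative slopes, which at a point are proportional to the elasticities.
Buyer share = εs/(εs + |εd|) = 2.4/(2.4 + 1) = 12/17; seller share = |εd|/(εs + |εd|) = 5/17.

Consumer share = 12/17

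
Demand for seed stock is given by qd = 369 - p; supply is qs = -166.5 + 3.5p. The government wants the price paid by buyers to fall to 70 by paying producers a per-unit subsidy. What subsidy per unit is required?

Required subsidy s = 63 per unit

At a buyer price of 70, quantity demanded is 369 − 1·70 = 299.
Sellers supply 299 only when they receive ps with -166.5 + 3.5·ps = 299, i.e. ps = 133.
s = ps − pb = 133 − 70 = 63.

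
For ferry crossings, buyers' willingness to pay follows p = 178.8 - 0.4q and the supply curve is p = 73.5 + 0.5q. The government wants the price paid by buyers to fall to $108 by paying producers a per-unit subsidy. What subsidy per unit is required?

At a buyer price of 108, quantity demanded is 447 − 2.5·108 = 177.
Sellers supply 177 only when they receive ps = 73.5 + 0.5·177 = 162.
s = ps − pb = 162 − 108 = 54.

Required subsidy s = $54 per unit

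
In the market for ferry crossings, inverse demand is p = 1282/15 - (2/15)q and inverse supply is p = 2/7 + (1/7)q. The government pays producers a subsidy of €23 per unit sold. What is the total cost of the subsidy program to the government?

Pre-subsidy: 1282/15 - (2/15)q = 2/7 + (1/7)q gives q* = 8944/29 and p* = 1286/29.
With the subsidy, sellers receive ps = pb + 23 for each unit, where pb is the price buyers pay.
On the curves, pb = 1282/15 - (2/15)q and ps = 2/7 + (1/7)q; the wedge ps − pb = 23 gives 2/7 + (1/7)q − (1282/15 - (2/15)q) = 23, so q' = 11359/29.
Then pb = 1282/15 − (2/15)·(11359/29) = 964/29 and ps = 2/7 + (1/7)·(11359/29) = 1631/29.
Government outlay = subsidy × quantity = 23 × 11359/29 = 261257/29.

Government cost = 261257/29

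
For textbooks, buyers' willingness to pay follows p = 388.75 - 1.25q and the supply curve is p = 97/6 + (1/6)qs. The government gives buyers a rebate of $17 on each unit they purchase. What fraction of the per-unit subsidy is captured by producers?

Pre-subsidy: 388.75 - 1.25q = 97/6 + (1/6)q gives q* = 263 and p* = 60.
With the rebate, buyers effectively pay pb = ps − 17, where ps is the price sellers receive.
On the curves, pb = 388.75 - 1.25q and ps = 97/6 + (1/6)q; the wedge ps − pb = 17 gives 97/6 + (1/6)q − (388.75 - 1.25q) = 17, so q' = 275.
Then pb = 388.75 − 1.25·275 = 45 and ps = 97/6 + (1/6)·275 = 62.
Buyers' price falls by p* − pb = 60 − 45 = 15; sellers' price rises by ps − p* = 62 − 60 = 2.
So producers capture 2/17 = 2/17 of each unit of subsidy.

Producer share = 2/17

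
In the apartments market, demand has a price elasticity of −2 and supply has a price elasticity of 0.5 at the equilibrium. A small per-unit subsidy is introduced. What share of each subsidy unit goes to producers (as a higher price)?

Producer share = 0.8

For a small subsidy around the equilibrium, the benefit split depends on the relative slopes, which at a point are proportional to the elasticities.
Buyer share = εs/(εs + |εd|) = 0.5/(0.5 + 2) = 0.2; seller share = |εd|/(εs + |εd|) = 0.8.
So producers capture 0.8 of the subsidy.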